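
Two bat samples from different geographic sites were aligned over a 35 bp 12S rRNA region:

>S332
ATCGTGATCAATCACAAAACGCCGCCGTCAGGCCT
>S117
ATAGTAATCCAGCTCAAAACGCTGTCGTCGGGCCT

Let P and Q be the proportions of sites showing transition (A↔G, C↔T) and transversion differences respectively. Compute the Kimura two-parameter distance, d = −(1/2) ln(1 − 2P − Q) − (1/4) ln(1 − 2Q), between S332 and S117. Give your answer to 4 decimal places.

Mismatches occur at site 3 (C→A, transversion), site 6 (G→A, transition), site 10 (A→C, transversion), site 12 (T→G, transversion), site 14 (A→T, transversion), site 23 (C→T, transition), site 25 (C→T, transition), site 30 (A→G, transition).
Of the 8 differences, 4 transitions and 4 transversions over 35 sites: P = 4/35 = 0.114286, Q = 4/35 = 0.114286.
d = −0.5·ln(0.657142) − 0.25·ln(0.771428) = −0.5·(-0.419855) − 0.25·(-0.259512) = 0.2748.

0.2748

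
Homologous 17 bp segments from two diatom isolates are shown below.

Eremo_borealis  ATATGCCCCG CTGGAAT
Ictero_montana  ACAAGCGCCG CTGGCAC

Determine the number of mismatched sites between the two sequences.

Differing sites — 2:T/C; 4:T/A; 7:C/G; 15:A/C; 17:T/C.
That gives 5 mismatches out of 17 aligned sites, so the Hamming distance is 5.

5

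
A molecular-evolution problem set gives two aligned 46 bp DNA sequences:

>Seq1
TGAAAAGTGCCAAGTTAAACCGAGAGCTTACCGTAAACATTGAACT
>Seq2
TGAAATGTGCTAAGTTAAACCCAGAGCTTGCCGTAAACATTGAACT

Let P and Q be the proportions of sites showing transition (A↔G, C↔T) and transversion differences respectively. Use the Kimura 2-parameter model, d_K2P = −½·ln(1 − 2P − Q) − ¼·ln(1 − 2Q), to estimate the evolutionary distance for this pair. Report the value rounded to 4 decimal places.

Differing sites — 6:A/T (Tv); 11:C/T (Ti); 22:G/C (Tv); 30:A/G (Ti).
Of the 4 differences, 2 transitions and 2 transversions over 46 sites: P = 2/46 = 0.043478, Q = 2/46 = 0.043478.
d = −0.5·ln(0.869566) − 0.25·ln(0.913044) = −0.5·(-0.139761) − 0.25·(-0.090971) = 0.0926.

0.0926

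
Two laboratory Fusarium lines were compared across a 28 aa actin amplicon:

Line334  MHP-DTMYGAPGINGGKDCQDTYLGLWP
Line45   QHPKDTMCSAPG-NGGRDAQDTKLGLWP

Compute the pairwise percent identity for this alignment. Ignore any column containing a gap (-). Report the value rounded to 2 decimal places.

76.92%

Excluding the 2 gap columns leaves 26 comparable sites.
The sequences differ at positions 1 (M/Q), 8 (Y/C), 9 (G/S), 17 (K/R), 19 (C/A), 23 (Y/K).
20 of the 26 comparable sites match, so the percent identity is 20/26 × 100 = 76.92%.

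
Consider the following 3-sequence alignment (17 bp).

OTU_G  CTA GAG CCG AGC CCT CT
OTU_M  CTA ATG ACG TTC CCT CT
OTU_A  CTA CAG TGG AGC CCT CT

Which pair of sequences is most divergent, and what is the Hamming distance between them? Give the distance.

6

Pairwise Hamming distances:
  OTU_G vs OTU_M: 5
  OTU_G vs OTU_A: 3
  OTU_M vs OTU_A: 6
The largest is 6, between OTU_M and OTU_A.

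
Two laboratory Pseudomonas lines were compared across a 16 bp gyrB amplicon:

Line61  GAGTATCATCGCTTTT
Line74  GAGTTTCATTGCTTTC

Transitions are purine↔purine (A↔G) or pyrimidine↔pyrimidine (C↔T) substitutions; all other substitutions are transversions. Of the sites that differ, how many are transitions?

Differing sites — 5:A/T (Tv); 10:C/T (Ti); 16:T/C (Ti).
Of the 3 differences, 2 transitions and 1 transversion, so the answer is 2.

2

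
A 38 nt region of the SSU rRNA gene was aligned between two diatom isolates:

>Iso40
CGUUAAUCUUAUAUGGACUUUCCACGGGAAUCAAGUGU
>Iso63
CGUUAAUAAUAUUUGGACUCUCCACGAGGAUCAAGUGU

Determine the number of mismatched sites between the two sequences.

Mismatches occur at site 8 (C→A), site 9 (U→A), site 13 (A→U), site 20 (U→C), site 27 (G→A), site 29 (A→G).
That gives 6 mismatches out of 38 aligned sites, so the Hamming distance is 6.

6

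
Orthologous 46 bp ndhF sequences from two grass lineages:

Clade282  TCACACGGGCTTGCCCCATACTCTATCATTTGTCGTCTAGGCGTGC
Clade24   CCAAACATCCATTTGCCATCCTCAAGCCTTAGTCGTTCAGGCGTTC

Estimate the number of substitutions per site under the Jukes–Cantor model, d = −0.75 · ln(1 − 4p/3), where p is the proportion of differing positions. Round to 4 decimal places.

Mismatches occur at site 1 (T→C), site 4 (C→A), site 7 (G→A), site 8 (G→T), site 9 (G→C), site 11 (T→A), site 13 (G→T), site 14 (C→T), site 15 (C→G), site 20 (A→C), site 24 (T→A), site 26 (T→G), site 28 (A→C), site 31 (T→A), site 37 (C→T), site 38 (T→C), site 45 (G→T).
p = 17/46 = 0.369565.
d = −0.75 · ln(1 − (4/3)·0.369565) = −0.75 · ln(0.507247) = −0.75 · (-0.678757) = 0.5091.

0.5091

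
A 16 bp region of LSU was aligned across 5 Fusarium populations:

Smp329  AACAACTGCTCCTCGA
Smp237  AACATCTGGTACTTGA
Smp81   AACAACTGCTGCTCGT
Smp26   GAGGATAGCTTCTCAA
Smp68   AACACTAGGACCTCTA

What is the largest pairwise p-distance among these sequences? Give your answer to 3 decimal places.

Pairwise Hamming distances:
  Smp329 vs Smp237: 4
  Smp329 vs Smp81: 2
  Smp329 vs Smp26: 7
  Smp329 vs Smp68: 6
  Smp237 vs Smp81: 5
  Smp237 vs Smp26: 10
  Smp237 vs Smp68: 7
  Smp81 vs Smp26: 8
  Smp81 vs Smp68: 8
  Smp26 vs Smp68: 8
The largest is 10 mismatches, between Smp237 and Smp26; p = 10/16 = 0.625.

0.625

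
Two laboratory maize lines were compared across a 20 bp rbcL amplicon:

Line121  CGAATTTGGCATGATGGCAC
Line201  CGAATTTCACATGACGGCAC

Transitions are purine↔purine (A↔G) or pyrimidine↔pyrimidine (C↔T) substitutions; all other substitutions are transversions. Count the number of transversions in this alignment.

1

The sequences differ at positions 8 (G/C, transversion), 9 (G/A, transition), 15 (T/C, transition).
Of the 3 differences, 2 transitions and 1 transversion, so the answer is 1.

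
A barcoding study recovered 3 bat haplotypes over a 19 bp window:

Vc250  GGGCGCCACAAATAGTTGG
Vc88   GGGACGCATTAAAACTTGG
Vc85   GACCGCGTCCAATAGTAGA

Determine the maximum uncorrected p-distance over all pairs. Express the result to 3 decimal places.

Pairwise Hamming distances:
  Vc250 vs Vc88: 7
  Vc250 vs Vc85: 7
  Vc88 vs Vc85: 13
The largest is 13 mismatches, between Vc88 and Vc85; p = 13/19 = 0.684.

0.684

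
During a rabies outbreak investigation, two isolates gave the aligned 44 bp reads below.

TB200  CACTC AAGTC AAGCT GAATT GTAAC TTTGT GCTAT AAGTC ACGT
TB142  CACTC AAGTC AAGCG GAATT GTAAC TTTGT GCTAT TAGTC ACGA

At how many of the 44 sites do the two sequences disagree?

The sequences differ at positions 15 (T/G), 36 (A/T), 44 (T/A).
That gives 3 mismatches out of 44 aligned sites, so the Hamming distance is 3.

3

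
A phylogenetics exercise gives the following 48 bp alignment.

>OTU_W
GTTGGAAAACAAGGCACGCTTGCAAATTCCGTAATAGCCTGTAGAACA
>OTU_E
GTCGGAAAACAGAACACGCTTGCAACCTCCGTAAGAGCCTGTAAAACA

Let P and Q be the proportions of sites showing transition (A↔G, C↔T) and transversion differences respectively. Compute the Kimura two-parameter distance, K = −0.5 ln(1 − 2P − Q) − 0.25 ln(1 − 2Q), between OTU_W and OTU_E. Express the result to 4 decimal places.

The sequences differ at positions 3 (T/C, transition), 12 (A/G, transition), 13 (G/A, transition), 14 (G/A, transition), 26 (A/C, transversion), 27 (T/C, transition), 35 (T/G, transversion), 44 (G/A, transition).
Of the 8 differences, 6 transitions and 2 transversions over 48 sites: P = 6/48 = 0.125000, Q = 2/48 = 0.041667.
d = −0.5·ln(0.708333) − 0.25·ln(0.916666) = −0.5·(-0.344841) − 0.25·(-0.087012) = 0.1942.

0.1942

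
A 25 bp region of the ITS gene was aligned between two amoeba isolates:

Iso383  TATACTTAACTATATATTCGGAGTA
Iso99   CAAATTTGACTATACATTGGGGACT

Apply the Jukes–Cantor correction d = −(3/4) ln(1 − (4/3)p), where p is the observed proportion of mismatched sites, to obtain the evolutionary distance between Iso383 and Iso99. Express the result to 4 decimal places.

Differing sites — 1:T/C; 3:T/A; 5:C/T; 8:A/G; 15:T/C; 19:C/G; 22:A/G; 23:G/A; 24:T/C; 25:A/T.
p = 10/25 = 0.400000.
d = −0.75 · ln(1 − (4/3)·0.400000) = −0.75 · ln(0.466667) = −0.75 · (-0.762139) = 0.5716.

0.5716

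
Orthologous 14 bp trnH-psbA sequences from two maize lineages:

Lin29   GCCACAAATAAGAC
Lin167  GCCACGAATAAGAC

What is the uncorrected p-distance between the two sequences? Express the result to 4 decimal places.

A single mismatch occurs at site 6 (A→G).
There are 1 differences over 14 sites, so p = 1/14 = 0.0714.

0.0714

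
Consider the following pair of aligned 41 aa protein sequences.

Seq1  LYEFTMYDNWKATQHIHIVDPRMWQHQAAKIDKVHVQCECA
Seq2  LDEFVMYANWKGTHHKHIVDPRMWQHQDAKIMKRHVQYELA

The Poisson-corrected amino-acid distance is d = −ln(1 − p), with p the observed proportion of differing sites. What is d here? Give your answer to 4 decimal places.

0.3124

The sequences differ at positions 2 (Y/D), 5 (T/V), 8 (D/A), 12 (A/G), 14 (Q/H), 16 (I/K), 28 (A/D), 32 (D/M), 34 (V/R), 38 (C/Y), 40 (C/L).
p = 11/41 = 0.268293.
d = −ln(1 − 0.268293) = −ln(0.731707) = 0.3124.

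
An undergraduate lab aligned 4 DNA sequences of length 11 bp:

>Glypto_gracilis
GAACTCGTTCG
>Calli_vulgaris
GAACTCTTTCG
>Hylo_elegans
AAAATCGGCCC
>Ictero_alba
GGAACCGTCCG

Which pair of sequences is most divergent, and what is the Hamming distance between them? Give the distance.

6

Pairwise Hamming distances:
  Glypto_gracilis vs Calli_vulgaris: 1
  Glypto_gracilis vs Hylo_elegans: 5
  Glypto_gracilis vs Ictero_alba: 4
  Calli_vulgaris vs Hylo_elegans: 6
  Calli_vulgaris vs Ictero_alba: 5
  Hylo_elegans vs Ictero_alba: 5
The largest is 6, between Calli_vulgaris and Hylo_elegans.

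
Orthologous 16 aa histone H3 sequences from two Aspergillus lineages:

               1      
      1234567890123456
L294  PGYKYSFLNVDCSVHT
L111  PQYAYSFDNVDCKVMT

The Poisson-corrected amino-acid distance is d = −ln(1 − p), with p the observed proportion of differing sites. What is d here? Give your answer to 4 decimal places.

The sequences differ at positions 2 (G/Q), 4 (K/A), 8 (L/D), 13 (S/K), 15 (H/M).
p = 5/16 = 0.312500.
d = −ln(1 − 0.312500) = −ln(0.687500) = 0.3747.

0.3747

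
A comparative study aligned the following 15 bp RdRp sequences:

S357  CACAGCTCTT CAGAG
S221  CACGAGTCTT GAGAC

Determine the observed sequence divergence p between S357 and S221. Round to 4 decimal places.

Mismatches occur at site 4 (A↔G), site 5 (G↔A), site 6 (C↔G), site 11 (C↔G), site 15 (G↔C).
There are 5 differences over 15 sites, so p = 5/15 = 0.3333.

0.3333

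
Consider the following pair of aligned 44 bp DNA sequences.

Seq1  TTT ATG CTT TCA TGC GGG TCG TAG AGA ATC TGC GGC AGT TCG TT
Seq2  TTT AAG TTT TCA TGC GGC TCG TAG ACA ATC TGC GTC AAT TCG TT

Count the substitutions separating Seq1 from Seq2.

6

Differing sites — 5:T/A; 7:C/T; 18:G/C; 26:G/C; 35:G/T; 38:G/A.
That gives 6 mismatches out of 44 aligned sites, so the Hamming distance is 6.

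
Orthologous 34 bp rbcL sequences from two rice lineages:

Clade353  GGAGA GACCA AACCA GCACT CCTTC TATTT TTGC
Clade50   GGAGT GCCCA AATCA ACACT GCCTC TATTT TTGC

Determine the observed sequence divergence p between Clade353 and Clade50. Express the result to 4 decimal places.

0.1765

The sequences differ at positions 5 (A/T), 7 (A/C), 13 (C/T), 16 (G/A), 21 (C/G), 23 (T/C).
There are 6 differences over 34 sites, so p = 6/34 = 0.1765.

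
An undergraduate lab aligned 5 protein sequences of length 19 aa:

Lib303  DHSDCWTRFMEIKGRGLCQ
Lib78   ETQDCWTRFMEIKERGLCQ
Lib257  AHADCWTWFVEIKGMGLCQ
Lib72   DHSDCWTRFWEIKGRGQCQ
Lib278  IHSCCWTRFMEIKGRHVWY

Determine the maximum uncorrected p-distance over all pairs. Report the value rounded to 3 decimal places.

0.526

Pairwise Hamming distances:
  Lib303 vs Lib78: 4
  Lib303 vs Lib257: 5
  Lib303 vs Lib72: 2
  Lib303 vs Lib278: 6
  Lib78 vs Lib257: 7
  Lib78 vs Lib72: 6
  Lib78 vs Lib278: 9
  Lib257 vs Lib72: 6
  Lib257 vs Lib278: 10
  Lib72 vs Lib278: 7
The largest is 10 mismatches, between Lib257 and Lib278; p = 10/19 = 0.526.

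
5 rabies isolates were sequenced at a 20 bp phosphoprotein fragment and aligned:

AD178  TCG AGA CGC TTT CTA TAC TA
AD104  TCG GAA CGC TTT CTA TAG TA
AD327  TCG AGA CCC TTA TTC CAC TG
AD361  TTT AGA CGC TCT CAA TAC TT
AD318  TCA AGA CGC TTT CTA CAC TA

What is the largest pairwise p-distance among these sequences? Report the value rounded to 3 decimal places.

0.500

Pairwise Hamming distances:
  AD178 vs AD104: 3
  AD178 vs AD327: 6
  AD178 vs AD361: 5
  AD178 vs AD318: 2
  AD104 vs AD327: 9
  AD104 vs AD361: 8
  AD104 vs AD318: 5
  AD327 vs AD361: 10
  AD327 vs AD318: 6
  AD361 vs AD318: 6
The largest is 10 mismatches, between AD327 and AD361; p = 10/20 = 0.500.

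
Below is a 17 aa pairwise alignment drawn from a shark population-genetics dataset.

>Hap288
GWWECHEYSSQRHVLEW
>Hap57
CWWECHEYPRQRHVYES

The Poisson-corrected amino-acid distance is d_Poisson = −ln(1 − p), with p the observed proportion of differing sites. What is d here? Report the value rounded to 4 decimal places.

0.3483

Differing sites — 1:G/C; 9:S/P; 10:S/R; 15:L/Y; 17:W/S.
p = 5/17 = 0.294118.
d = −ln(1 − 0.294118) = −ln(0.705882) = 0.3483.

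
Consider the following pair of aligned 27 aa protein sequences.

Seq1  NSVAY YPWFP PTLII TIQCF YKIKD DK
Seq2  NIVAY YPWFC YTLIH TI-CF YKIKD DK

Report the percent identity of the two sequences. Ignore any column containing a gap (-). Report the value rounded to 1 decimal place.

84.6%

Excluding the 1 gap column leaves 26 comparable sites.
Mismatches occur at site 2 (S/I), site 10 (P/C), site 11 (P/Y), site 15 (I/H).
22 of the 26 comparable sites match, so the percent identity is 22/26 × 100 = 84.6%.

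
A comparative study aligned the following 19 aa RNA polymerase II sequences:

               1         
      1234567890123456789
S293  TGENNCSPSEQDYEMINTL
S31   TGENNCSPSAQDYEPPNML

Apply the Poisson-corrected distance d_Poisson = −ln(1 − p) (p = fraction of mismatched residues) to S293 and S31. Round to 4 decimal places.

0.2364

Mismatches occur at site 10 (E→A), site 15 (M→P), site 16 (I→P), site 18 (T→M).
p = 4/19 = 0.210526.
d = −ln(1 − 0.210526) = −ln(0.789474) = 0.2364.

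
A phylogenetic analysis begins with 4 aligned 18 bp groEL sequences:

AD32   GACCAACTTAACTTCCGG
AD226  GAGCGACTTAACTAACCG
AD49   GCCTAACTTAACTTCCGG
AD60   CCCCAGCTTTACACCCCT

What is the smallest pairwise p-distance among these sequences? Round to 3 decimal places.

Pairwise Hamming distances:
  AD32 vs AD226: 5
  AD32 vs AD49: 2
  AD32 vs AD60: 8
  AD226 vs AD49: 7
  AD226 vs AD60: 10
  AD49 vs AD60: 8
The smallest is 2 mismatches, between AD32 and AD49; p = 2/18 = 0.111.

0.111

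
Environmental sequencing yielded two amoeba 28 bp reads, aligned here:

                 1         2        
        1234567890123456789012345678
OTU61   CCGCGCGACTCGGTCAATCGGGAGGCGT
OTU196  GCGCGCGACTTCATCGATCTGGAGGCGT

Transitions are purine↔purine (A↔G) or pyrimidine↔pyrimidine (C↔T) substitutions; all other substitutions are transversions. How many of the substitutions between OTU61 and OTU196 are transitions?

The sequences differ at positions 1 (C/G, transversion), 11 (C/T, transition), 12 (G/C, transversion), 13 (G/A, transition), 16 (A/G, transition), 20 (G/T, transversion).
Of the 6 differences, 3 transitions and 3 transversions, so the answer is 3.

3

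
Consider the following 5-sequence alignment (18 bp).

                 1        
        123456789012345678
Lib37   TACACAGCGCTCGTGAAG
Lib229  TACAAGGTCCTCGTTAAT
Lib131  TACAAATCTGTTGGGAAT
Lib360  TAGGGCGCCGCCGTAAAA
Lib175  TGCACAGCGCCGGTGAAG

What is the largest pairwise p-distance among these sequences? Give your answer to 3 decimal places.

0.611

Pairwise Hamming distances:
  Lib37 vs Lib229: 6
  Lib37 vs Lib131: 7
  Lib37 vs Lib360: 9
  Lib37 vs Lib175: 3
  Lib229 vs Lib131: 8
  Lib229 vs Lib360: 9
  Lib229 vs Lib175: 9
  Lib131 vs Lib360: 11
  Lib131 vs Lib175: 9
  Lib360 vs Lib175: 10
The largest is 11 mismatches, between Lib131 and Lib360; p = 11/18 = 0.611.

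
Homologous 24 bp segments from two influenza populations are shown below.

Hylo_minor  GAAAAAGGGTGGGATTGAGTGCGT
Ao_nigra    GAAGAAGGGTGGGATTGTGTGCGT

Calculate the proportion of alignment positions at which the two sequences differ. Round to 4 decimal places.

Mismatches occur at site 4 (A↔G), site 18 (A↔T).
There are 2 differences over 24 sites, so p = 2/24 = 0.0833.

0.0833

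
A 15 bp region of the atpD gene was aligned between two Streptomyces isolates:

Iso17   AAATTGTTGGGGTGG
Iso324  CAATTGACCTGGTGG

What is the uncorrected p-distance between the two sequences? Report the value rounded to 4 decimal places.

0.3333

Differing sites — 1:A/C; 7:T/A; 8:T/C; 9:G/C; 10:G/T.
There are 5 differences over 15 sites, so p = 5/15 = 0.3333.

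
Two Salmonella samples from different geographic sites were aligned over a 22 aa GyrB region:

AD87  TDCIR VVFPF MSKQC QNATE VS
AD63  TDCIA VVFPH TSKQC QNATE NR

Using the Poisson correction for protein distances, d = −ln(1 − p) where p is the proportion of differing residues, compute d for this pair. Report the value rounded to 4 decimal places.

Mismatches occur at site 5 (R/A), site 10 (F/H), site 11 (M/T), site 21 (V/N), site 22 (S/R).
p = 5/22 = 0.227273.
d = −ln(1 − 0.227273) = −ln(0.772727) = 0.2578.

0.2578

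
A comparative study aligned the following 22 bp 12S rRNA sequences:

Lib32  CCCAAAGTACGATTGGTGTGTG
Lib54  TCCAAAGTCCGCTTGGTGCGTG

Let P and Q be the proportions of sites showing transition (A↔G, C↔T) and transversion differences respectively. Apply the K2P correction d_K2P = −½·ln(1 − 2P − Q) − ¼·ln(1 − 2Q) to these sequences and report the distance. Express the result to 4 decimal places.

0.2094

Differing sites — 1:C/T (Ti); 9:A/C (Tv); 12:A/C (Tv); 19:T/C (Ti).
Of the 4 differences, 2 transitions and 2 transversions over 22 sites: P = 2/22 = 0.090909, Q = 2/22 = 0.090909.
d = −0.5·ln(0.727273) − 0.25·ln(0.818182) = −0.5·(-0.318453) − 0.25·(-0.200670) = 0.2094.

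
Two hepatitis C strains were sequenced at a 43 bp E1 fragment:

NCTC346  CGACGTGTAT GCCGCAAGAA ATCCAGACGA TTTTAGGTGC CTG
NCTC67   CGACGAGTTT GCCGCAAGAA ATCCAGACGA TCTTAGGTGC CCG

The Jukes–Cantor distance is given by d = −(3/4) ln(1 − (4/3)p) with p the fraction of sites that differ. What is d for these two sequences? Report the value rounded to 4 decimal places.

Mismatches occur at site 6 (T→A), site 9 (A→T), site 32 (T→C), site 42 (T→C).
p = 4/43 = 0.093023.
d = −0.75 · ln(1 − (4/3)·0.093023) = −0.75 · ln(0.875969) = −0.75 · (-0.132425) = 0.0993.

0.0993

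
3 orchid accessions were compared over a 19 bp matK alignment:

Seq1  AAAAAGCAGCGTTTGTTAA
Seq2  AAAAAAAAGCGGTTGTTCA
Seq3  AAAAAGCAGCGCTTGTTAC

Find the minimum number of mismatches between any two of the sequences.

Pairwise Hamming distances:
  Seq1 vs Seq2: 4
  Seq1 vs Seq3: 2
  Seq2 vs Seq3: 5
The smallest is 2, between Seq1 and Seq3.

2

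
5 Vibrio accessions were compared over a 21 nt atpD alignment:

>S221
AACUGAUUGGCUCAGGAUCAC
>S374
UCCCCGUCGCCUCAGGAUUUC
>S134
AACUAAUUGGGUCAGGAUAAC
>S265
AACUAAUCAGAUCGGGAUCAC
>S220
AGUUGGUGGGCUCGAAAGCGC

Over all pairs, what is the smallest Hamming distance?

3

Pairwise Hamming distances:
  S221 vs S374: 9
  S221 vs S134: 3
  S221 vs S265: 5
  S221 vs S220: 9
  S374 vs S134: 10
  S374 vs S265: 11
  S374 vs S220: 13
  S134 vs S265: 5
  S134 vs S220: 12
  S265 vs S220: 11
The smallest is 3, between S221 and S134.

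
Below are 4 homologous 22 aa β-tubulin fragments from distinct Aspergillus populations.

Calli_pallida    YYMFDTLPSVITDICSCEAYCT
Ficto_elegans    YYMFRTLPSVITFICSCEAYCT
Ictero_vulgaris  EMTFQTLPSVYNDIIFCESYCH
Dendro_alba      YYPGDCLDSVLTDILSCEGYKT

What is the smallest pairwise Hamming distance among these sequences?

Pairwise Hamming distances:
  Calli_pallida vs Ficto_elegans: 2
  Calli_pallida vs Ictero_vulgaris: 10
  Calli_pallida vs Dendro_alba: 8
  Ficto_elegans vs Ictero_vulgaris: 11
  Ficto_elegans vs Dendro_alba: 10
  Ictero_vulgaris vs Dendro_alba: 14
The smallest is 2, between Calli_pallida and Ficto_elegans.

2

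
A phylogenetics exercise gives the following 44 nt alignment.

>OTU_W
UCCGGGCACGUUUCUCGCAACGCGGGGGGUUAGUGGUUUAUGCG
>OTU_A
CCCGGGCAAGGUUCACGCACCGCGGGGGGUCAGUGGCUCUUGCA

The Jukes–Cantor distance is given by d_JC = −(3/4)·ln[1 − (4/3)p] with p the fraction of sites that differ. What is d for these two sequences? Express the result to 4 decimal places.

0.2708

Mismatches occur at site 1 (U/C), site 9 (C/A), site 11 (U/G), site 15 (U/A), site 20 (A/C), site 31 (U/C), site 37 (U/C), site 39 (U/C), site 40 (A/U), site 44 (G/A).
p = 10/44 = 0.227273.
d = −0.75 · ln(1 − (4/3)·0.227273) = −0.75 · ln(0.696969) = −0.75 · (-0.361014) = 0.2708.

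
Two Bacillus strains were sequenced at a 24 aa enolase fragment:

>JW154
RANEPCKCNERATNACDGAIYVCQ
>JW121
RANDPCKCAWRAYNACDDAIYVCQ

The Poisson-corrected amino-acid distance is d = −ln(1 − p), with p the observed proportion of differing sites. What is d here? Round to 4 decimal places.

Differing sites — 4:E/D; 9:N/A; 10:E/W; 13:T/Y; 18:G/D.
p = 5/24 = 0.208333.
d = −ln(1 − 0.208333) = −ln(0.791667) = 0.2336.

0.2336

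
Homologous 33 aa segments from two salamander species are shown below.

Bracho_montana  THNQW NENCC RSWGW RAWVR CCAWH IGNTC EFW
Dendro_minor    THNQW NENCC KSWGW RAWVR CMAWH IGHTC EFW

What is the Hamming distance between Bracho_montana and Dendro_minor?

Mismatches occur at site 11 (R/K), site 22 (C/M), site 28 (N/H).
That gives 3 mismatches out of 33 aligned sites, so the Hamming distance is 3.

3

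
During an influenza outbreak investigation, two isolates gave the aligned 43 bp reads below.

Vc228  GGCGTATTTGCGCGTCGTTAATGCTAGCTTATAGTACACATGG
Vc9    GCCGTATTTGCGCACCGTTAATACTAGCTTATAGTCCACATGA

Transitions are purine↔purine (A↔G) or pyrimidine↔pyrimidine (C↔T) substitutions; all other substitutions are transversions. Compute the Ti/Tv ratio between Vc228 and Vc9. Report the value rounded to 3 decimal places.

2.000

The sequences differ at positions 2 (G/C, transversion), 14 (G/A, transition), 15 (T/C, transition), 23 (G/A, transition), 36 (A/C, transversion), 43 (G/A, transition).
Of the 6 differences, 4 transitions and 2 transversions, so Ti/Tv = 4/2 = 2.000.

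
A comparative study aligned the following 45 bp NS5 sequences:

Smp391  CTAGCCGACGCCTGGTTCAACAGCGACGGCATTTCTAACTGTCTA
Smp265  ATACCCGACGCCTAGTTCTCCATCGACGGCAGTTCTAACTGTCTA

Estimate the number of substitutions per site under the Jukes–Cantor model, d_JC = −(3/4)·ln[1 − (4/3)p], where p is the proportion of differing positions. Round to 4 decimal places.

0.1743

Differing sites — 1:C/A; 4:G/C; 14:G/A; 19:A/T; 20:A/C; 23:G/T; 32:T/G.
p = 7/45 = 0.155556.
d = −0.75 · ln(1 − (4/3)·0.155556) = −0.75 · ln(0.792592) = −0.75 · (-0.232447) = 0.1743.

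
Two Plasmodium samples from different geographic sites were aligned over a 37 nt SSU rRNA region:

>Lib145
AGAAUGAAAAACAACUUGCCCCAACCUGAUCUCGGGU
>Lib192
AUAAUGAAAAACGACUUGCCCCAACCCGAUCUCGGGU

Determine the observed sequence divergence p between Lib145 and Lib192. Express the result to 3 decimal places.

The sequences differ at positions 2 (G/U), 13 (A/G), 27 (U/C).
There are 3 differences over 37 sites, so p = 3/37 = 0.081.

0.081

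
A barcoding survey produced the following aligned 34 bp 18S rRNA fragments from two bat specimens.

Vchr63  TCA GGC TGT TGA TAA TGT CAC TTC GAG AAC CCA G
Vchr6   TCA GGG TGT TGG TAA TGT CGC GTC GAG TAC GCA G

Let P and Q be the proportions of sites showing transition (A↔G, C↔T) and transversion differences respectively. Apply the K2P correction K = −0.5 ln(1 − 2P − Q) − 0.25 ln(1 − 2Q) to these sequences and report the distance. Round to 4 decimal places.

0.2012

Mismatches occur at site 6 (C→G, transversion), site 12 (A→G, transition), site 20 (A→G, transition), site 22 (T→G, transversion), site 28 (A→T, transversion), site 31 (C→G, transversion).
Of the 6 differences, 2 transitions and 4 transversions over 34 sites: P = 2/34 = 0.058824, Q = 4/34 = 0.117647.
d = −0.5·ln(0.764705) − 0.25·ln(0.764706) = −0.5·(-0.268265) − 0.25·(-0.268264) = 0.2012.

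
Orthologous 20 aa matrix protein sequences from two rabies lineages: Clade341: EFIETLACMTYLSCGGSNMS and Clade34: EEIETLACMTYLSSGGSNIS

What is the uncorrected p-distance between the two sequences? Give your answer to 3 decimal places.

0.150

Differing sites — 2:F/E; 14:C/S; 19:M/I.
There are 3 differences over 20 sites, so p = 3/20 = 0.150.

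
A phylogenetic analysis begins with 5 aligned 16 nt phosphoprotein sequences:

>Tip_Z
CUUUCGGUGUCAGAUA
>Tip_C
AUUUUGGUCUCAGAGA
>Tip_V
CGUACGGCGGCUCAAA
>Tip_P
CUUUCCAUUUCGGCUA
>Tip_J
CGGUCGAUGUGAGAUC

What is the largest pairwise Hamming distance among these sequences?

11

Pairwise Hamming distances:
  Tip_Z vs Tip_C: 4
  Tip_Z vs Tip_V: 7
  Tip_Z vs Tip_P: 5
  Tip_Z vs Tip_J: 5
  Tip_C vs Tip_V: 10
  Tip_C vs Tip_P: 8
  Tip_C vs Tip_J: 9
  Tip_V vs Tip_P: 11
  Tip_V vs Tip_J: 10
  Tip_P vs Tip_J: 8
The largest is 11, between Tip_V and Tip_P.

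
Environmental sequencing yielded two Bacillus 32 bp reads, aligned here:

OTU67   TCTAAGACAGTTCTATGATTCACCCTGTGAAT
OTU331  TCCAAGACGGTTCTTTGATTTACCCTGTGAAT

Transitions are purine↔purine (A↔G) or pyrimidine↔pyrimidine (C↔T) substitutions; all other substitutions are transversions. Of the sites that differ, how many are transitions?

3

Differing sites — 3:T/C (Ti); 9:A/G (Ti); 15:A/T (Tv); 21:C/T (Ti).
Of the 4 differences, 3 transitions and 1 transversion, so the answer is 3.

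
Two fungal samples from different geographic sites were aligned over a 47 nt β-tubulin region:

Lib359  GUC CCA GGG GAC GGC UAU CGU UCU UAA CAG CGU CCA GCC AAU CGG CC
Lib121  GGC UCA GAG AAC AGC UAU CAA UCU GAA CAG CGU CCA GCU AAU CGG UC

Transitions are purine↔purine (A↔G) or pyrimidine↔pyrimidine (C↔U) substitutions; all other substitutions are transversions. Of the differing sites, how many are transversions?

Mismatches occur at site 2 (U/G, transversion), site 4 (C/U, transition), site 8 (G/A, transition), site 10 (G/A, transition), site 13 (G/A, transition), site 20 (G/A, transition), site 21 (U/A, transversion), site 25 (U/G, transversion), site 39 (C/U, transition), site 46 (C/U, transition).
Of the 10 differences, 7 transitions and 3 transversions, so the answer is 3.

3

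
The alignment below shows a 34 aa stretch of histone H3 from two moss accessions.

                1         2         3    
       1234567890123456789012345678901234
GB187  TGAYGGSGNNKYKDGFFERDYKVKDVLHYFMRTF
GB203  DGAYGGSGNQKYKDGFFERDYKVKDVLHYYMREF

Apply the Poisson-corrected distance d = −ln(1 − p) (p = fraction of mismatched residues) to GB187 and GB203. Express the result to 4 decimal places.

0.1252

Mismatches occur at site 1 (T↔D), site 10 (N↔Q), site 30 (F↔Y), site 33 (T↔E).
p = 4/34 = 0.117647.
d = −ln(1 − 0.117647) = −ln(0.882353) = 0.1252.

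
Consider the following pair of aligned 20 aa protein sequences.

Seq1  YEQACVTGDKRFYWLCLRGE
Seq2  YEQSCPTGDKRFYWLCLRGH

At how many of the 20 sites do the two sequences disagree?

3

Differing sites — 4:A/S; 6:V/P; 20:E/H.
That gives 3 mismatches out of 20 aligned sites, so the Hamming distance is 3.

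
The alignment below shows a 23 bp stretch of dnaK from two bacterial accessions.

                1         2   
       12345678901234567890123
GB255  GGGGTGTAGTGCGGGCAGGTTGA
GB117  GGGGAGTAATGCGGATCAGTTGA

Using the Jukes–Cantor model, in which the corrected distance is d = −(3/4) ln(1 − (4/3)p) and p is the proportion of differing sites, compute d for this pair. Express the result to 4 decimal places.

0.3206

The sequences differ at positions 5 (T/A), 9 (G/A), 15 (G/A), 16 (C/T), 17 (A/C), 18 (G/A).
p = 6/23 = 0.260870.
d = −0.75 · ln(1 − (4/3)·0.260870) = −0.75 · ln(0.652173) = −0.75 · (-0.427445) = 0.3206.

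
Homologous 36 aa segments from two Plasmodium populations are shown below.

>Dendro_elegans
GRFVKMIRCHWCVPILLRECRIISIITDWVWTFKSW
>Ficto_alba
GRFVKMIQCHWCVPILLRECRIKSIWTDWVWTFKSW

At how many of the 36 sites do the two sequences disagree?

The sequences differ at positions 8 (R/Q), 23 (I/K), 26 (I/W).
That gives 3 mismatches out of 36 aligned sites, so the Hamming distance is 3.

3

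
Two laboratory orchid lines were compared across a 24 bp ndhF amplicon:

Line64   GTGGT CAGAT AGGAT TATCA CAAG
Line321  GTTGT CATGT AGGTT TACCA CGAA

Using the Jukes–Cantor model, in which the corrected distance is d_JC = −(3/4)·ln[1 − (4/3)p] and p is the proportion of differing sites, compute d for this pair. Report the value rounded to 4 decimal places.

0.3694

Mismatches occur at site 3 (G↔T), site 8 (G↔T), site 9 (A↔G), site 14 (A↔T), site 18 (T↔C), site 22 (A↔G), site 24 (G↔A).
p = 7/24 = 0.291667.
d = −0.75 · ln(1 − (4/3)·0.291667) = −0.75 · ln(0.611111) = −0.75 · (-0.492477) = 0.3694.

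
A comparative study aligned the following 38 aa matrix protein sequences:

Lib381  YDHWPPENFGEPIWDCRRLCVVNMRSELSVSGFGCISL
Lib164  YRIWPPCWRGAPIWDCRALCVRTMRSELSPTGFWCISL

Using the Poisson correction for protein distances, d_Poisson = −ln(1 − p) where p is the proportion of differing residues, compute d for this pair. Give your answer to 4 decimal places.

The sequences differ at positions 2 (D/R), 3 (H/I), 7 (E/C), 8 (N/W), 9 (F/R), 11 (E/A), 18 (R/A), 22 (V/R), 23 (N/T), 30 (V/P), 31 (S/T), 34 (G/W).
p = 12/38 = 0.315789.
d = −ln(1 − 0.315789) = −ln(0.684211) = 0.3795.

0.3795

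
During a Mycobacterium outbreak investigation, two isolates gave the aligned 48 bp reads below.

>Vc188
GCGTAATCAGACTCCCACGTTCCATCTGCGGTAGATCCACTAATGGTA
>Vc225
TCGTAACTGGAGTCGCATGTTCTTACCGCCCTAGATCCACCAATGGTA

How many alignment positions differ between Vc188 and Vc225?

14

Differing sites — 1:G/T; 7:T/C; 8:C/T; 9:A/G; 12:C/G; 15:C/G; 18:C/T; 23:C/T; 24:A/T; 25:T/A; 27:T/C; 30:G/C; 31:G/C; 41:T/C.
That gives 14 mismatches out of 48 aligned sites, so the Hamming distance is 14.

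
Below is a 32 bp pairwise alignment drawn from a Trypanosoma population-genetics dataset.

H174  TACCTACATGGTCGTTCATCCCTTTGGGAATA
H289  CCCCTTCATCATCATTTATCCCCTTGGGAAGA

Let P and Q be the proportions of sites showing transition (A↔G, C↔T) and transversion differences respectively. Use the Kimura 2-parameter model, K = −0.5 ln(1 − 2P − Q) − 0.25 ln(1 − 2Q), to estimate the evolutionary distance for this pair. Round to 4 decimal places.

The sequences differ at positions 1 (T/C, transition), 2 (A/C, transversion), 6 (A/T, transversion), 10 (G/C, transversion), 11 (G/A, transition), 14 (G/A, transition), 17 (C/T, transition), 23 (T/C, transition), 31 (T/G, transversion).
Of the 9 differences, 5 transitions and 4 transversions over 32 sites: P = 5/32 = 0.156250, Q = 4/32 = 0.125000.
d = −0.5·ln(0.562500) − 0.25·ln(0.750000) = −0.5·(-0.575364) − 0.25·(-0.287682) = 0.3596.

0.3596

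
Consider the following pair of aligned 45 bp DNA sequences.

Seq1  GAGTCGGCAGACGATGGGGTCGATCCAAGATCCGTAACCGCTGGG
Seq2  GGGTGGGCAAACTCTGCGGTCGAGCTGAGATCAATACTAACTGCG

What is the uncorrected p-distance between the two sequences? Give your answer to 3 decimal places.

The sequences differ at positions 2 (A/G), 5 (C/G), 10 (G/A), 13 (G/T), 14 (A/C), 17 (G/C), 24 (T/G), 26 (C/T), 27 (A/G), 33 (C/A), 34 (G/A), 37 (A/C), 38 (C/T), 39 (C/A), 40 (G/A), 44 (G/C).
There are 16 differences over 45 sites, so p = 16/45 = 0.356.

0.356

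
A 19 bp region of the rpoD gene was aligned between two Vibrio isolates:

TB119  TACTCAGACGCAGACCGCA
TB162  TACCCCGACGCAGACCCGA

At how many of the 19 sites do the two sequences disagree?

Mismatches occur at site 4 (T/C), site 6 (A/C), site 17 (G/C), site 18 (C/G).
That gives 4 mismatches out of 19 aligned sites, so the Hamming distance is 4.

4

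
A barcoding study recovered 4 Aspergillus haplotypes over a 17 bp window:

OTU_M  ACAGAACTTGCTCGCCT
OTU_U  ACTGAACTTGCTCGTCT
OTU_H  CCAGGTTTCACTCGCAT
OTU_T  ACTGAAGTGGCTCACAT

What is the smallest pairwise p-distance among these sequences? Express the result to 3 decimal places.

Pairwise Hamming distances:
  OTU_M vs OTU_U: 2
  OTU_M vs OTU_H: 7
  OTU_M vs OTU_T: 5
  OTU_U vs OTU_H: 9
  OTU_U vs OTU_T: 5
  OTU_H vs OTU_T: 8
The smallest is 2 mismatches, between OTU_M and OTU_U; p = 2/17 = 0.118.

0.118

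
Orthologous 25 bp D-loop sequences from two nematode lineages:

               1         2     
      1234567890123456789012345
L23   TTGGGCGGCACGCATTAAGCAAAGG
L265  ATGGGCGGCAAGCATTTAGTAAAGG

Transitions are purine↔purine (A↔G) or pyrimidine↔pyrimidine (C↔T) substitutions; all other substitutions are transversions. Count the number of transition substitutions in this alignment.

1

The sequences differ at positions 1 (T/A, transversion), 11 (C/A, transversion), 17 (A/T, transversion), 20 (C/T, transition).
Of the 4 differences, 1 transition and 3 transversions, so the answer is 1.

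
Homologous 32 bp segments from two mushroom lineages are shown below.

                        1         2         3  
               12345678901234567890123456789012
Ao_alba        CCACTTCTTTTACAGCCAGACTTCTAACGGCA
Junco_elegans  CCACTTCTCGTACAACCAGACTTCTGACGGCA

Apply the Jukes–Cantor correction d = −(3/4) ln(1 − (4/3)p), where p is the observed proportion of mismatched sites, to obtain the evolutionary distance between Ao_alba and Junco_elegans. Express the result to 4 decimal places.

0.1367

Mismatches occur at site 9 (T→C), site 10 (T→G), site 15 (G→A), site 26 (A→G).
p = 4/32 = 0.125000.
d = −0.75 · ln(1 − (4/3)·0.125000) = −0.75 · ln(0.833333) = −0.75 · (-0.182322) = 0.1367.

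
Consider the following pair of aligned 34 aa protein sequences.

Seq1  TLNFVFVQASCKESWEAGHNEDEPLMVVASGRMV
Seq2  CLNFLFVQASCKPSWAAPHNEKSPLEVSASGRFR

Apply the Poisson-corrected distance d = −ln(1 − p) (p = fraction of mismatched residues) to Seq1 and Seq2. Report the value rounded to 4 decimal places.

0.3909

The sequences differ at positions 1 (T/C), 5 (V/L), 13 (E/P), 16 (E/A), 18 (G/P), 22 (D/K), 23 (E/S), 26 (M/E), 28 (V/S), 33 (M/F), 34 (V/R).
p = 11/34 = 0.323529.
d = −ln(1 − 0.323529) = −ln(0.676471) = 0.3909.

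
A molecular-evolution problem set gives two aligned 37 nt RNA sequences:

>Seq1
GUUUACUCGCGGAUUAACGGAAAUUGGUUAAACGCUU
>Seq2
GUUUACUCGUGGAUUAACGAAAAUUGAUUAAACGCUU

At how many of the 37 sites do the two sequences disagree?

Mismatches occur at site 10 (C→U), site 20 (G→A), site 27 (G→A).
That gives 3 mismatches out of 37 aligned sites, so the Hamming distance is 3.

3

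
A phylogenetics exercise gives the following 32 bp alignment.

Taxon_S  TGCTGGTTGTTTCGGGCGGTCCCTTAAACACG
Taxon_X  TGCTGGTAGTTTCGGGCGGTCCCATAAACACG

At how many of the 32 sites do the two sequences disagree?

Differing sites — 8:T/A; 24:T/A.
That gives 2 mismatches out of 32 aligned sites, so the Hamming distance is 2.

2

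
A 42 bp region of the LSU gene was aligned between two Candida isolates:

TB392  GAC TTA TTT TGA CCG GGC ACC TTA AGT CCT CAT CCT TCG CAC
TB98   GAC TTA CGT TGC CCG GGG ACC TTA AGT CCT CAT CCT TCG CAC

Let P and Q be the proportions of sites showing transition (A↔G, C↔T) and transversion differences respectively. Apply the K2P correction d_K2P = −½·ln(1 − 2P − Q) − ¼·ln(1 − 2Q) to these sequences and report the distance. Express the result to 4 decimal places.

Mismatches occur at site 7 (T↔C, transition), site 8 (T↔G, transversion), site 12 (A↔C, transversion), site 18 (C↔G, transversion).
Of the 4 differences, 1 transition and 3 transversions over 42 sites: P = 1/42 = 0.023810, Q = 3/42 = 0.071429.
d = −0.5·ln(0.880951) − 0.25·ln(0.857142) = −0.5·(-0.126753) − 0.25·(-0.154152) = 0.1019.

0.1019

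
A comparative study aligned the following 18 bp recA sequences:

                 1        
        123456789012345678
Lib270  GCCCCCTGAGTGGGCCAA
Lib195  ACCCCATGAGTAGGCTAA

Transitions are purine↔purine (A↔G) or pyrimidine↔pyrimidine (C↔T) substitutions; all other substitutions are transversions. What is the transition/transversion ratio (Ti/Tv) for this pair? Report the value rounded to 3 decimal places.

3.000

Differing sites — 1:G/A (Ti); 6:C/A (Tv); 12:G/A (Ti); 16:C/T (Ti).
Of the 4 differences, 3 transitions and 1 transversion, so Ti/Tv = 3/1 = 3.000.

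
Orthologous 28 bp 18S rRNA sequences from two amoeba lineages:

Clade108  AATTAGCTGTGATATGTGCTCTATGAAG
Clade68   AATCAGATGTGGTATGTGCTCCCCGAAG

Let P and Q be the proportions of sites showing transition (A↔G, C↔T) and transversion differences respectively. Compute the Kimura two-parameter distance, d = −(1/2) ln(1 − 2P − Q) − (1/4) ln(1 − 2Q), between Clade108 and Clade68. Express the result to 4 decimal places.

Differing sites — 4:T/C (Ti); 7:C/A (Tv); 12:A/G (Ti); 22:T/C (Ti); 23:A/C (Tv); 24:T/C (Ti).
Of the 6 differences, 4 transitions and 2 transversions over 28 sites: P = 4/28 = 0.142857, Q = 2/28 = 0.071429.
d = −0.5·ln(0.642857) − 0.25·ln(0.857142) = −0.5·(-0.441833) − 0.25·(-0.154152) = 0.2595.

0.2595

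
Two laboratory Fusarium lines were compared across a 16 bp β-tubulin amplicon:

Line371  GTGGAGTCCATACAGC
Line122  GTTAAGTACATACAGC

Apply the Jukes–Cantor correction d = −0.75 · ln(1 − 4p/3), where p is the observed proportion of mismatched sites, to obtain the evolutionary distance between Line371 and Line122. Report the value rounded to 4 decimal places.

The sequences differ at positions 3 (G/T), 4 (G/A), 8 (C/A).
p = 3/16 = 0.187500.
d = −0.75 · ln(1 − (4/3)·0.187500) = −0.75 · ln(0.750000) = −0.75 · (-0.287682) = 0.2158.

0.2158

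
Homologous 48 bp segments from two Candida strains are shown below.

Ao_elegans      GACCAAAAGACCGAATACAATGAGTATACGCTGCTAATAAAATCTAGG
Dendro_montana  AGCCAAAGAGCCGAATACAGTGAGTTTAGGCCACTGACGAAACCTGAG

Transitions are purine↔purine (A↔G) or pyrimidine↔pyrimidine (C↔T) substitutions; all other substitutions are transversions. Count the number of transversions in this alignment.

2

Differing sites — 1:G/A (Ti); 2:A/G (Ti); 8:A/G (Ti); 9:G/A (Ti); 10:A/G (Ti); 20:A/G (Ti); 26:A/T (Tv); 29:C/G (Tv); 32:T/C (Ti); 33:G/A (Ti); 36:A/G (Ti); 38:T/C (Ti); 39:A/G (Ti); 43:T/C (Ti); 46:A/G (Ti); 47:G/A (Ti).
Of the 16 differences, 14 transitions and 2 transversions, so the answer is 2.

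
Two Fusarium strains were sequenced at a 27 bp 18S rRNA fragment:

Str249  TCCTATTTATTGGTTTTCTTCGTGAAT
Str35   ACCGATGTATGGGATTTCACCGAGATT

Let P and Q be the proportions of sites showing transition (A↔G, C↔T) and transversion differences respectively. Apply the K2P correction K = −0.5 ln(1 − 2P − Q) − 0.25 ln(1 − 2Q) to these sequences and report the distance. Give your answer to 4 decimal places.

0.4558

The sequences differ at positions 1 (T/A, transversion), 4 (T/G, transversion), 7 (T/G, transversion), 11 (T/G, transversion), 14 (T/A, transversion), 19 (T/A, transversion), 20 (T/C, transition), 23 (T/A, transversion), 26 (A/T, transversion).
Of the 9 differences, 1 transition and 8 transversions over 27 sites: P = 1/27 = 0.037037, Q = 8/27 = 0.296296.
d = −0.5·ln(0.629630) − 0.25·ln(0.407408) = −0.5·(-0.462623) − 0.25·(-0.897940) = 0.4558.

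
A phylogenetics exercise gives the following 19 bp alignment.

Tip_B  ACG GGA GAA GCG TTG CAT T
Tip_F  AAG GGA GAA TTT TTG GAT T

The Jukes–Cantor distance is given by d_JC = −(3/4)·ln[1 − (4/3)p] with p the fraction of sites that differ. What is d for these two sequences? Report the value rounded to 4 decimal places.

Differing sites — 2:C/A; 10:G/T; 11:C/T; 12:G/T; 16:C/G.
p = 5/19 = 0.263158.
d = −0.75 · ln(1 − (4/3)·0.263158) = −0.75 · ln(0.649123) = −0.75 · (-0.432133) = 0.3241.

0.3241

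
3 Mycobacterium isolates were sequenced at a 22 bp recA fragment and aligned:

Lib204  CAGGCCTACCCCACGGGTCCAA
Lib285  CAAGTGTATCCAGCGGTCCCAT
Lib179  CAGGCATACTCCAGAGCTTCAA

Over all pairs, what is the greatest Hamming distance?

Pairwise Hamming distances:
  Lib204 vs Lib285: 9
  Lib204 vs Lib179: 6
  Lib285 vs Lib179: 13
The largest is 13, between Lib285 and Lib179.

13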